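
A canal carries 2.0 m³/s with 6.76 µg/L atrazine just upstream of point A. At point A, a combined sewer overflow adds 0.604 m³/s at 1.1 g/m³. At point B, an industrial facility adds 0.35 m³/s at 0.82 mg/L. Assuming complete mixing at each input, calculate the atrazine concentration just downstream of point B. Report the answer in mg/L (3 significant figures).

6.76 µg/L = 0.00676 mg/L.
After input A: C = (2·0.00676 + 0.604·1.1) / 2.604 = 0.2603 mg/L.
After input B: C = (2.604·0.2603 + 0.35·0.82) / 2.954 = 0.3266 mg/L.

0.327 mg/L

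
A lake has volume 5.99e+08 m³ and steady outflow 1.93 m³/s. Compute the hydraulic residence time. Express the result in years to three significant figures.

Q = 1.93 m³/s × 3.156e+07 s/yr = 6.091e+07 m³/yr.
Hydraulic residence time τ = V/Q = 5.99e+08/6.091e+07 = 9.835 yr.

9.83 yr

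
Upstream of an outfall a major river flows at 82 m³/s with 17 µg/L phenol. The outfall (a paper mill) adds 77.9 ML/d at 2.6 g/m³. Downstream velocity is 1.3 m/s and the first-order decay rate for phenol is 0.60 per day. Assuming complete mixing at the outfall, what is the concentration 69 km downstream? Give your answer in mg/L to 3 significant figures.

0.0312 mg/L

77.9 ML/d = 0.9016 m³/s.
17 µg/L = 0.017 mg/L.
After complete mixing, C₀ = (0.9016·2.6 + 82·0.017) / 82.9 = 0.04509 mg/L.
Travel time t = 6.9e+04 m / 1.3 m/s = 5.308e+04 s = 0.6143 d.
C = 0.04509·exp(−0.60·0.6143) = 0.04509·0.6917 = 0.03119 mg/L.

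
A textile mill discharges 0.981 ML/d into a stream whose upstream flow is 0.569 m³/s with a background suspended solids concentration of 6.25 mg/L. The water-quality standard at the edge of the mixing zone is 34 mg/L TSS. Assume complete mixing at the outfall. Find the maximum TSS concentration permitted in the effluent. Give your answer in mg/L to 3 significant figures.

0.981 ML/d = 0.01135 m³/s.
Mass balance: 34·0.5804 = 0.01135·Cₑ + 0.569·6.25.
Cₑ = (19.73 − 3.556) / 0.01135 = 1425 mg/L.

1420 mg/L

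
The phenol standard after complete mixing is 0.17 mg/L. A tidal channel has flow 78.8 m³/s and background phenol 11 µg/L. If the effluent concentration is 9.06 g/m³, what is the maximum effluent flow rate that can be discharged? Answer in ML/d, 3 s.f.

11 µg/L = 0.011 mg/L.
Mass balance at complete mixing: C_std·(Q_w + Q_r) = Q_w·C_e + Q_r·C_b.
Rearranging, Q_w = Q_r·(C_std − C_b)/(C_e − C_std) = 78.8·(0.17 − 0.011) / (9.06 − 0.17) = 1.409 m³/s.
= 121.8 ML/d.

122 ML/d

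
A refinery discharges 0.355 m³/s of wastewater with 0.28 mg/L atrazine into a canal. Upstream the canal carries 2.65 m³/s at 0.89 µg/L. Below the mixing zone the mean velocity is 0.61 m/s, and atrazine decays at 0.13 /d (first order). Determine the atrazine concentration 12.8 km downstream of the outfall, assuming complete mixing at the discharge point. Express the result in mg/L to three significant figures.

0.89 µg/L = 0.00089 mg/L.
After complete mixing, C₀ = (0.355·0.28 + 2.65·0.00089) / 3.005 = 0.03386 mg/L.
Travel time t = 1.28e+04 m / 0.61 m/s = 2.098e+04 s = 0.2429 d.
C = 0.03386·exp(−0.13·0.2429) = 0.03386·0.9689 = 0.03281 mg/L.

0.0328 mg/L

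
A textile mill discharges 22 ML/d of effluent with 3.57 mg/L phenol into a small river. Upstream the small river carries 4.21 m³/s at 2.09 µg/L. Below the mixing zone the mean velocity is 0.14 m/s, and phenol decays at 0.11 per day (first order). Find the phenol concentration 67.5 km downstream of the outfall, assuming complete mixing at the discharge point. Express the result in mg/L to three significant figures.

0.111 mg/L

22 ML/d = 0.2546 m³/s.
2.09 µg/L = 0.00209 mg/L.
After complete mixing, C₀ = (0.2546·3.57 + 4.21·0.00209) / 4.465 = 0.2056 mg/L.
Travel time t = 6.75e+04 m / 0.14 m/s = 4.821e+05 s = 5.58 d.
C = 0.2056·exp(−0.11·5.58) = 0.2056·0.5413 = 0.1113 mg/L.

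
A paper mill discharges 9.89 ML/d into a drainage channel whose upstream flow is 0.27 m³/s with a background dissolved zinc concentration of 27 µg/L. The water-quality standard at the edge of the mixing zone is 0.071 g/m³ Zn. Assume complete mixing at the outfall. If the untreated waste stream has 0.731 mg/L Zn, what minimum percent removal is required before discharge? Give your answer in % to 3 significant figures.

9.89 ML/d = 0.1145 m³/s.
27 µg/L = 0.027 mg/L.
Mass balance: 0.071·0.3845 = 0.1145·Cₑ + 0.27·0.027.
Cₑ = (0.0273 − 0.00729) / 0.1145 = 0.1748 mg/L.
Required removal = 1 − 0.1748/0.731 = 76.09 %.

76.1 %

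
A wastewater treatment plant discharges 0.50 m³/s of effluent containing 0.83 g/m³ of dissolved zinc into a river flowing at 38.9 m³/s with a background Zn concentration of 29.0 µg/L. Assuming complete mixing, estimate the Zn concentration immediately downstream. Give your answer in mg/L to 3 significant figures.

0.0392 mg/L

29.0 µg/L = 0.029 mg/L.
By mass balance at complete mixing, C = (0.5·0.83 + 38.9·0.029) / (0.5 + 38.9) = 1.543/39.4 = 0.03916 mg/L.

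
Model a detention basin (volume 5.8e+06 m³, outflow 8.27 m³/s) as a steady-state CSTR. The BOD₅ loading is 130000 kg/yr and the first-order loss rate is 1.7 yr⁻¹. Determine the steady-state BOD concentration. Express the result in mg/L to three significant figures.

Outflow Q = 8.27 m³/s × 3.156e+07 s/yr = 2.61e+08 m³/yr.
Steady-state CSTR mass balance: W = Q·C + k·V·C, so C = W/(Q + kV).
Q + kV = 2.61e+08 + 1.7·5.8e+06 = 2.708e+08 m³/yr.
C = 130000/2.708e+08 = 0.00048 kg/m³ = 0.48 mg/L.

0.480 mg/L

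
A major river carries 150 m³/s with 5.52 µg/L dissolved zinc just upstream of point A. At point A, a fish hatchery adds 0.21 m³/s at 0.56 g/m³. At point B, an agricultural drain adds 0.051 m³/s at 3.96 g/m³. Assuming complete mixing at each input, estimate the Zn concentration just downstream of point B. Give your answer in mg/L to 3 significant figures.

5.52 µg/L = 0.00552 mg/L.
After input A: C = (150·0.00552 + 0.21·0.56) / 150.2 = 0.006295 mg/L.
After input B: C = (150.2·0.006295 + 0.051·3.96) / 150.3 = 0.007637 mg/L.

0.00764 mg/L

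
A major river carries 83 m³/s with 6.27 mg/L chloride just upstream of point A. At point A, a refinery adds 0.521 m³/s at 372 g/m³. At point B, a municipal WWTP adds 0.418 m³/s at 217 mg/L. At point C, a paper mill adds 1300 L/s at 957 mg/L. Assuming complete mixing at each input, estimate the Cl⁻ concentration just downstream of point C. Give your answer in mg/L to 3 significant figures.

After input A: C = (83·6.27 + 0.521·372) / 83.52 = 8.551 mg/L.
After input B: C = (83.52·8.551 + 0.418·217) / 83.94 = 9.589 mg/L.
1300 L/s = 1.3 m³/s.
After input C: C = (83.94·9.589 + 1.3·957) / 85.24 = 24.04 mg/L.

24.0 mg/L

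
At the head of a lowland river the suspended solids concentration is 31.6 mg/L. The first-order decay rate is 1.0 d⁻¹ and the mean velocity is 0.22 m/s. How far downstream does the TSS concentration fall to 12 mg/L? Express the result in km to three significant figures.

From C = C₀·e^(−kt), t = ln(C₀/C)/k = ln(31.6/12)/1.0 = 0.9683/1.0 = 0.9683 d.
Distance = v·t = 0.22 m/s × 8.366e+04 s = 1.84e+04 m = 18.4 km.

18.4 km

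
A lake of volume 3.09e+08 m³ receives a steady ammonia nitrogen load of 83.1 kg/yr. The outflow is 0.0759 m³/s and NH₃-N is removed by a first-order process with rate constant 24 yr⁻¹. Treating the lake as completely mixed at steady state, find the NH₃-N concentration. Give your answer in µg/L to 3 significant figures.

0.0112 µg/L

Outflow Q = 0.0759 m³/s × 3.156e+07 s/yr = 2.395e+06 m³/yr.
Steady-state CSTR mass balance: W = Q·C + k·V·C, so C = W/(Q + kV).
Q + kV = 2.395e+06 + 24·3.09e+08 = 7.418e+09 m³/yr.
C = 83.1/7.418e+09 = 1.12e-08 kg/m³ = 1.12e-05 mg/L = 0.0112 µg/L.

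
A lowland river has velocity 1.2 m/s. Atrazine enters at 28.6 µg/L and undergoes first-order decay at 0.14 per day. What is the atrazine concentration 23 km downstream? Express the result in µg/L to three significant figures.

27.7 µg/L

Travel time t = 23 km / 1.2 m/s = 2.3e+04/1.2 = 1.917e+04 s = 0.2218 d.
First-order decay: C = 28.6·exp(−0.14·0.2218) = 28.6·0.9694 = 27.73 µg/L.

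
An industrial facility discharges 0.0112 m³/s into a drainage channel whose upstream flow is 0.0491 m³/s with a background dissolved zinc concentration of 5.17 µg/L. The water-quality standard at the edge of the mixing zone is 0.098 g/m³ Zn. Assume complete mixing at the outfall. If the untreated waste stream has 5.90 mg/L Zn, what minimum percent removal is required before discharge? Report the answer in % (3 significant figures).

5.17 µg/L = 0.00517 mg/L.
Mass balance: 0.098·0.0603 = 0.0112·Cₑ + 0.0491·0.00517.
Cₑ = (0.005909 − 0.0002538) / 0.0112 = 0.505 mg/L.
Required removal = 1 − 0.505/5.90 = 91.44 %.

91.4 %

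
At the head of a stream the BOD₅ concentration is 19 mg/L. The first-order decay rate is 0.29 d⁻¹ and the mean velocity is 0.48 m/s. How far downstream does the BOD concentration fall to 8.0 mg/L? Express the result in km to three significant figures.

124 km

From C = C₀·e^(−kt), t = ln(C₀/C)/k = ln(19/8.0)/0.29 = 0.865/0.29 = 2.983 d.
Distance = v·t = 0.48 m/s × 2.577e+05 s = 1.237e+05 m = 123.7 km.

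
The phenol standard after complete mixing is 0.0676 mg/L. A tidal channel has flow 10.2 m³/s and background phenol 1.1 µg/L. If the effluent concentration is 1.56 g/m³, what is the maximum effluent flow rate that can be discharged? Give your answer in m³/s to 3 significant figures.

1.1 µg/L = 0.0011 mg/L.
Mass balance at complete mixing: C_std·(Q_w + Q_r) = Q_w·C_e + Q_r·C_b.
Rearranging, Q_w = Q_r·(C_std − C_b)/(C_e − C_std) = 10.2·(0.0676 − 0.0011) / (1.56 − 0.0676) = 0.4545 m³/s.

0.455 m³/s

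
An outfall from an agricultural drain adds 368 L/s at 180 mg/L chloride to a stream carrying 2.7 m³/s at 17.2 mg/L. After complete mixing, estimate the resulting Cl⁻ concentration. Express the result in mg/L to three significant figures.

36.7 mg/L

368 L/s = 0.368 m³/s.
Flow-weighted mixing gives C = (0.368·180 + 2.7·17.2) / (0.368 + 2.7) = 112.7/3.068 = 36.73 mg/L.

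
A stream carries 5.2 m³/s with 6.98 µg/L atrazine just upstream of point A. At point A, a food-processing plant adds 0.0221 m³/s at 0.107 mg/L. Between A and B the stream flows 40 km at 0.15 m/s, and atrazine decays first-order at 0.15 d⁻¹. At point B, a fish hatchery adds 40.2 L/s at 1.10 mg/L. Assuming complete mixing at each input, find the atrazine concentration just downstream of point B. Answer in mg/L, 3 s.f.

6.98 µg/L = 0.00698 mg/L.
After input A: C = (5.2·0.00698 + 0.0221·0.107) / 5.222 = 0.007403 mg/L.
Over the 40 km reach to input B (t = 2.667e+05 s = 3.086 d), decay gives C = 0.007403·exp(−0.15·3.086) = 0.00466 mg/L.
40.2 L/s = 0.0402 m³/s.
After input B: C = (5.222·0.00466 + 0.0402·1.1) / 5.262 = 0.01303 mg/L.

0.0130 mg/L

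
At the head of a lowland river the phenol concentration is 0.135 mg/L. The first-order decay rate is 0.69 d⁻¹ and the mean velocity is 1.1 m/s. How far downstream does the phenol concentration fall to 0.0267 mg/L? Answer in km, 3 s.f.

223 km

From C = C₀·e^(−kt), t = ln(C₀/C)/k = ln(0.135/0.0267)/0.69 = 1.621/0.69 = 2.349 d.
Distance = v·t = 1.1 m/s × 2.029e+05 s = 2.232e+05 m = 223.2 km.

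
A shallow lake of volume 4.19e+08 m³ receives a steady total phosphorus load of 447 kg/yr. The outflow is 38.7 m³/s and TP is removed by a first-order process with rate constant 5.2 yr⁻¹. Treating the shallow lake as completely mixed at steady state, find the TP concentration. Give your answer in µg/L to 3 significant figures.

0.131 µg/L

Outflow Q = 38.7 m³/s × 3.156e+07 s/yr = 1.221e+09 m³/yr.
Steady-state CSTR mass balance: W = Q·C + k·V·C, so C = W/(Q + kV).
Q + kV = 1.221e+09 + 5.2·4.19e+08 = 3.4e+09 m³/yr.
C = 447/3.4e+09 = 1.315e-07 kg/m³ = 0.0001315 mg/L = 0.1315 µg/L.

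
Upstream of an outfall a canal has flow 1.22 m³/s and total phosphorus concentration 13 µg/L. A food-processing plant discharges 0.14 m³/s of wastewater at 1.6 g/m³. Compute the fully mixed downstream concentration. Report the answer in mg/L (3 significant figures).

13 µg/L = 0.013 mg/L.
Flow-weighted mixing gives C = (0.14·1.6 + 1.22·0.013) / (0.14 + 1.22) = 0.2399/1.36 = 0.1764 mg/L.

0.176 mg/L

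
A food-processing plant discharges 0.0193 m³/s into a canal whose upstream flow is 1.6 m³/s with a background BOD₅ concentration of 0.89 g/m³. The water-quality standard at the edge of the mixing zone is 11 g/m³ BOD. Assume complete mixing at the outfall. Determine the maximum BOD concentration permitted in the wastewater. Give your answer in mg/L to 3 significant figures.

Mass balance: 11·1.619 = 0.0193·Cₑ + 1.6·0.89.
Cₑ = (17.81 − 1.424) / 0.0193 = 849.1 mg/L.

849 mg/L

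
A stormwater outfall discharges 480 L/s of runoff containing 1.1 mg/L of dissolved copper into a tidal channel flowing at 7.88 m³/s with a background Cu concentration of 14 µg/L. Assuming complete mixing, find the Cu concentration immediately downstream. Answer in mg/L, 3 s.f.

0.0764 mg/L

480 L/s = 0.48 m³/s.
14 µg/L = 0.014 mg/L.
By mass balance at complete mixing, C = (0.48·1.1 + 7.88·0.014) / (0.48 + 7.88) = 0.6383/8.36 = 0.07635 mg/L.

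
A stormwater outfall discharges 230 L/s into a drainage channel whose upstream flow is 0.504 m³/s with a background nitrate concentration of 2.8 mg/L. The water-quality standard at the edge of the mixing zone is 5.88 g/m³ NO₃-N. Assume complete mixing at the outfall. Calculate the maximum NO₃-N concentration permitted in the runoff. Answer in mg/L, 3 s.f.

230 L/s = 0.23 m³/s.
Mass balance: 5.88·0.734 = 0.23·Cₑ + 0.504·2.8.
Cₑ = (4.316 − 1.411) / 0.23 = 12.63 mg/L.

12.6 mg/L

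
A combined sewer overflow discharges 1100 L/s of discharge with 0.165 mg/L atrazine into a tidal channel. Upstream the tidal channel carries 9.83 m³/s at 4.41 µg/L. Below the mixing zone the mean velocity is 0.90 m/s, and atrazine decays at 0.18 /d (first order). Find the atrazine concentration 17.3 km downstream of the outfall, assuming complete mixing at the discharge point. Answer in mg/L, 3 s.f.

1100 L/s = 1.1 m³/s.
4.41 µg/L = 0.00441 mg/L.
After complete mixing, C₀ = (1.1·0.165 + 9.83·0.00441) / 10.93 = 0.02057 mg/L.
Travel time t = 1.73e+04 m / 0.90 m/s = 1.922e+04 s = 0.2225 d.
C = 0.02057·exp(−0.18·0.2225) = 0.02057·0.9607 = 0.01976 mg/L.

0.0198 mg/L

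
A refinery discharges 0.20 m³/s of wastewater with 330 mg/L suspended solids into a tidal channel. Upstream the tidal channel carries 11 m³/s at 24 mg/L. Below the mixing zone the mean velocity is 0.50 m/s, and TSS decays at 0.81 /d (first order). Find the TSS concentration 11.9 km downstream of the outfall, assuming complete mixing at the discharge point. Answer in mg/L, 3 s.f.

After complete mixing, C₀ = (0.2·330 + 11·24) / 11.2 = 29.46 mg/L.
Travel time t = 1.19e+04 m / 0.50 m/s = 2.38e+04 s = 0.2755 d.
C = 29.46·exp(−0.81·0.2755) = 29.46·0.8 = 23.57 mg/L.

23.6 mg/L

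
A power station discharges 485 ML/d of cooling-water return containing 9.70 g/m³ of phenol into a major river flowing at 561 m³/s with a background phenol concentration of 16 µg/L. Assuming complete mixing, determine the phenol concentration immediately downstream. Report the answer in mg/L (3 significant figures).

0.112 mg/L

485 ML/d = 5.613 m³/s.
16 µg/L = 0.016 mg/L.
Conservation of mass across the mixing zone: C = (5.613·9.7 + 561·0.016) / (5.613 + 561) = 63.43/566.6 = 0.1119 mg/L.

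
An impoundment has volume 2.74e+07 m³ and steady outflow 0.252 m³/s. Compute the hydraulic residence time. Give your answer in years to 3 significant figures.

Q = 0.252 m³/s × 3.156e+07 s/yr = 7.953e+06 m³/yr.
Hydraulic residence time τ = V/Q = 2.74e+07/7.953e+06 = 3.445 yr.

3.45 yr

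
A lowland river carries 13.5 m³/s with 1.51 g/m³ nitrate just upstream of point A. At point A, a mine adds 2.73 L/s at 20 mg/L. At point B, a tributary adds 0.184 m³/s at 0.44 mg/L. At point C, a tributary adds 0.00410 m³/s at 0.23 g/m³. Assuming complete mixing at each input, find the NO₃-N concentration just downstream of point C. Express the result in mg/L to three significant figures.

1.50 mg/L

2.73 L/s = 0.00273 m³/s.
After input A: C = (13.5·1.51 + 0.00273·20) / 13.5 = 1.514 mg/L.
After input B: C = (13.5·1.514 + 0.184·0.44) / 13.69 = 1.499 mg/L.
After input C: C = (13.69·1.499 + 0.0041·0.23) / 13.69 = 1.499 mg/L.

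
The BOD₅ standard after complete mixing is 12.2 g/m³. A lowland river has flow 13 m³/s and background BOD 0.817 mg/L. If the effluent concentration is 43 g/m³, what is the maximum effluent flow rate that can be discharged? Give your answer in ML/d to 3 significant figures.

Mass balance at complete mixing: C_std·(Q_w + Q_r) = Q_w·C_e + Q_r·C_b.
Rearranging, Q_w = Q_r·(C_std − C_b)/(C_e − C_std) = 13·(12.2 − 0.817) / (43 − 12.2) = 4.805 m³/s.
= 415.1 ML/d.

415 ML/d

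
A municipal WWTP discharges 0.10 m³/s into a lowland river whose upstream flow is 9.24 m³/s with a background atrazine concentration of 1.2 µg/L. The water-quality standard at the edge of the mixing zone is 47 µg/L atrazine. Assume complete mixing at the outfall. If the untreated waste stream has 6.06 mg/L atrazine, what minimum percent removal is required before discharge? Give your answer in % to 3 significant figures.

1.2 µg/L = 0.0012 mg/L.
47 µg/L = 0.047 mg/L.
Mass balance: 0.047·9.34 = 0.1·Cₑ + 9.24·0.0012.
Cₑ = (0.439 − 0.01109) / 0.1 = 4.279 mg/L.
Required removal = 1 − 4.279/6.06 = 29.39 %.

29.4 %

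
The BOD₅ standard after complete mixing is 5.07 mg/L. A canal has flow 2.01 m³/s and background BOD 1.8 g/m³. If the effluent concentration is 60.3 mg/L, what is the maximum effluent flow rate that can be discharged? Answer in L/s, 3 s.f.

Mass balance at complete mixing: C_std·(Q_w + Q_r) = Q_w·C_e + Q_r·C_b.
Rearranging, Q_w = Q_r·(C_std − C_b)/(C_e − C_std) = 2.01·(5.07 − 1.8) / (60.3 − 5.07) = 0.119 m³/s.
= 119 L/s.

119 L/s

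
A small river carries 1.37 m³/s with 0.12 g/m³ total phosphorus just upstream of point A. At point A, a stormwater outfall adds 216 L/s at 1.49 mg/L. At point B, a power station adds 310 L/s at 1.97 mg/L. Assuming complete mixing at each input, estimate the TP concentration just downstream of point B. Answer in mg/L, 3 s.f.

216 L/s = 0.216 m³/s.
After input A: C = (1.37·0.12 + 0.216·1.49) / 1.586 = 0.3066 mg/L.
310 L/s = 0.31 m³/s.
After input B: C = (1.586·0.3066 + 0.31·1.97) / 1.896 = 0.5786 mg/L.

0.579 mg/L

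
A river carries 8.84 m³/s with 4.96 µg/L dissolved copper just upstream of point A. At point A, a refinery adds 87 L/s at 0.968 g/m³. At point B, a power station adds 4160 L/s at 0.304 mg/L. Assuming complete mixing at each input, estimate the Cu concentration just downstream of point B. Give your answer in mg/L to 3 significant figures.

0.106 mg/L

4.96 µg/L = 0.00496 mg/L.
87 L/s = 0.087 m³/s.
After input A: C = (8.84·0.00496 + 0.087·0.968) / 8.927 = 0.01435 mg/L.
4160 L/s = 4.16 m³/s.
After input B: C = (8.927·0.01435 + 4.16·0.304) / 13.09 = 0.1064 mg/L.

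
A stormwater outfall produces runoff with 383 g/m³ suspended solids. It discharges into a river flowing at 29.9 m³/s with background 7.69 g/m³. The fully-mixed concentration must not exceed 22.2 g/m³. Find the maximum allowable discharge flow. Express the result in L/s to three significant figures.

Mass balance at complete mixing: C_std·(Q_w + Q_r) = Q_w·C_e + Q_r·C_b.
Rearranging, Q_w = Q_r·(C_std − C_b)/(C_e − C_std) = 29.9·(22.2 − 7.69) / (383 − 22.2) = 1.202 m³/s.
= 1202 L/s.

1200 L/s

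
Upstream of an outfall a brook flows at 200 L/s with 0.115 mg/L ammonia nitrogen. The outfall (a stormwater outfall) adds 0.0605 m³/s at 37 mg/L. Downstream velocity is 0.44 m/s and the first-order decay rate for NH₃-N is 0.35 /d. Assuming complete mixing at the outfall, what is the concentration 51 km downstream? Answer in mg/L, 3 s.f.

5.43 mg/L

200 L/s = 0.2 m³/s.
After complete mixing, C₀ = (0.0605·37 + 0.2·0.115) / 0.2605 = 8.681 mg/L.
Travel time t = 5.1e+04 m / 0.44 m/s = 1.159e+05 s = 1.342 d.
C = 8.681·exp(−0.35·1.342) = 8.681·0.6253 = 5.428 mg/L.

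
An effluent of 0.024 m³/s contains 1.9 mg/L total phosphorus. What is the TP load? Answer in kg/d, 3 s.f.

Mass flux = Q·C = 0.024 m³/s × 1.9 g/m³ = 0.0456 g/s.
= 0.0456 g/s × 86.4 = 3.94 kg/d.

3.94 kg/d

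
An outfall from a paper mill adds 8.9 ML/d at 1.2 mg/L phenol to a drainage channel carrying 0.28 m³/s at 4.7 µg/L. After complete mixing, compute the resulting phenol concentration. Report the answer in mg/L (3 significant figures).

8.9 ML/d = 0.103 m³/s.
4.7 µg/L = 0.0047 mg/L.
Flow-weighted mixing gives C = (0.103·1.2 + 0.28·0.0047) / (0.103 + 0.28) = 0.1249/0.383 = 0.3262 mg/L.

0.326 mg/L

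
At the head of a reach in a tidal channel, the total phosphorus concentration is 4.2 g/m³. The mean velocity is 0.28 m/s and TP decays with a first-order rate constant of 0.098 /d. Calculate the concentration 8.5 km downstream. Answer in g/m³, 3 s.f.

4.06 g/m³

Travel time t = 8.5 km / 0.28 m/s = 8500/0.28 = 3.036e+04 s = 0.3514 d.
First-order decay: C = 4.2·exp(−0.098·0.3514) = 4.2·0.9662 = 4.058 g/m³.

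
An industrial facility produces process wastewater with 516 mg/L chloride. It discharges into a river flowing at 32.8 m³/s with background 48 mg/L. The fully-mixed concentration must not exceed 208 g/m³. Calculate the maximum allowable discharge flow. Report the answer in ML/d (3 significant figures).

Mass balance at complete mixing: C_std·(Q_w + Q_r) = Q_w·C_e + Q_r·C_b.
Rearranging, Q_w = Q_r·(C_std − C_b)/(C_e − C_std) = 32.8·(208 − 48) / (516 − 208) = 17.04 m³/s.
= 1472 ML/d.

1470 ML/d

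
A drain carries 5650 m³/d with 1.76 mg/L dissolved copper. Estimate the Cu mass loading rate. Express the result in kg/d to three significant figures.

9.94 kg/d

5650 m³/d = 0.06539 m³/s.
Mass flux = Q·C = 0.06539 m³/s × 1.76 g/m³ = 0.1151 g/s.
= 0.1151 g/s × 86.4 = 9.944 kg/d.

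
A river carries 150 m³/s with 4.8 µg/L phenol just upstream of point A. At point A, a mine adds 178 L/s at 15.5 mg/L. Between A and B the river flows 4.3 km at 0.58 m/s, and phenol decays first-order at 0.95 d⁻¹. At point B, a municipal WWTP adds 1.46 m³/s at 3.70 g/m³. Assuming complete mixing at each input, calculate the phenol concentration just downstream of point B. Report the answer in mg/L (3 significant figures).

4.8 µg/L = 0.0048 mg/L.
178 L/s = 0.178 m³/s.
After input A: C = (150·0.0048 + 0.178·15.5) / 150.2 = 0.02317 mg/L.
Over the 4.3 km reach to input B (t = 7414 s = 0.08581 d), decay gives C = 0.02317·exp(−0.95·0.08581) = 0.02135 mg/L.
After input B: C = (150.2·0.02135 + 1.46·3.7) / 151.6 = 0.05677 mg/L.

0.0568 mg/L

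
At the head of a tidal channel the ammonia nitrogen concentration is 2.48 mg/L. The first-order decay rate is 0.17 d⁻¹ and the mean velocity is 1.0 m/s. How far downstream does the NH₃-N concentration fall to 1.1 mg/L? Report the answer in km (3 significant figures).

413 km

From C = C₀·e^(−kt), t = ln(C₀/C)/k = ln(2.48/1.1)/0.17 = 0.8129/0.17 = 4.782 d.
Distance = v·t = 1.0 m/s × 4.132e+05 s = 4.132e+05 m = 413.2 km.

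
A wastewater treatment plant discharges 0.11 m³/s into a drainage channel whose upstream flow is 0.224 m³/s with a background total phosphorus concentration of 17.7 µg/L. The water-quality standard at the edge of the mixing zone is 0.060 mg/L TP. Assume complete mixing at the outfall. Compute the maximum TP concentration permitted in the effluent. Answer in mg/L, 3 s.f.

0.146 mg/L

17.7 µg/L = 0.0177 mg/L.
Mass balance: 0.06·0.334 = 0.11·Cₑ + 0.224·0.0177.
Cₑ = (0.02004 − 0.003965) / 0.11 = 0.1461 mg/L.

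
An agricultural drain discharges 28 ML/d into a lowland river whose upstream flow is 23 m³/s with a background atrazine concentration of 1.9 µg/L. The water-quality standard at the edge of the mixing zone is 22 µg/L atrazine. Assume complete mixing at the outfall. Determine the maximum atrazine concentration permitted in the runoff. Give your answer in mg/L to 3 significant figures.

1.45 mg/L

28 ML/d = 0.3241 m³/s.
1.9 µg/L = 0.0019 mg/L.
22 µg/L = 0.022 mg/L.
Mass balance: 0.022·23.32 = 0.3241·Cₑ + 23·0.0019.
Cₑ = (0.5131 − 0.0437) / 0.3241 = 1.449 mg/L.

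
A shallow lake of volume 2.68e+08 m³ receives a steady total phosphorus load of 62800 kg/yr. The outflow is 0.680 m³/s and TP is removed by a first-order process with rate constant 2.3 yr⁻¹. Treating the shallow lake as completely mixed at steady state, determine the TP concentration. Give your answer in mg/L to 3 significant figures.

0.0985 mg/L

Outflow Q = 0.680 m³/s × 3.156e+07 s/yr = 2.146e+07 m³/yr.
Steady-state CSTR mass balance: W = Q·C + k·V·C, so C = W/(Q + kV).
Q + kV = 2.146e+07 + 2.3·2.68e+08 = 6.379e+08 m³/yr.
C = 62800/6.379e+08 = 9.845e-05 kg/m³ = 0.09845 mg/L.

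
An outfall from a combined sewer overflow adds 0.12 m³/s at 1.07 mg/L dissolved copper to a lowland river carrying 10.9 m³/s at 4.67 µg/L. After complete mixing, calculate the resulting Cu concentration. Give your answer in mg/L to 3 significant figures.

4.67 µg/L = 0.00467 mg/L.
Conservation of mass across the mixing zone: C = (0.12·1.07 + 10.9·0.00467) / (0.12 + 10.9) = 0.1793/11.02 = 0.01627 mg/L.

0.0163 mg/L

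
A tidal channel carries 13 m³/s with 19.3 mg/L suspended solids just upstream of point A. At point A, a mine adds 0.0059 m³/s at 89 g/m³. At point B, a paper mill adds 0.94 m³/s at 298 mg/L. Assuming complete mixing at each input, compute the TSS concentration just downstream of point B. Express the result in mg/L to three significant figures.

38.1 mg/L

After input A: C = (13·19.3 + 0.0059·89) / 13.01 = 19.33 mg/L.
After input B: C = (13.01·19.33 + 0.94·298) / 13.95 = 38.11 mg/L.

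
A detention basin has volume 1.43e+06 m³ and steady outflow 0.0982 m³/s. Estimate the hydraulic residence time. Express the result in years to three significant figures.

Q = 0.0982 m³/s × 3.156e+07 s/yr = 3.099e+06 m³/yr.
Hydraulic residence time τ = V/Q = 1.43e+06/3.099e+06 = 0.4614 yr.

0.461 yr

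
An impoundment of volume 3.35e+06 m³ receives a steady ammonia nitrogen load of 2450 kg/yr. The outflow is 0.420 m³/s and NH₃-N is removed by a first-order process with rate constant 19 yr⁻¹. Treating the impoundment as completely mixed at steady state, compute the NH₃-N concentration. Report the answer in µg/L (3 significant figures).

31.9 µg/L

Outflow Q = 0.420 m³/s × 3.156e+07 s/yr = 1.325e+07 m³/yr.
Steady-state CSTR mass balance: W = Q·C + k·V·C, so C = W/(Q + kV).
Q + kV = 1.325e+07 + 19·3.35e+06 = 7.69e+07 m³/yr.
C = 2450/7.69e+07 = 3.186e-05 kg/m³ = 0.03186 mg/L = 31.86 µg/L.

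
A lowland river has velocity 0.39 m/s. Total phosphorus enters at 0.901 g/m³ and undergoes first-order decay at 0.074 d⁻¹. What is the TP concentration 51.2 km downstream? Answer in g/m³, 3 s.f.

0.805 g/m³

Travel time t = 51.2 km / 0.39 m/s = 5.12e+04/0.39 = 1.313e+05 s = 1.519 d.
First-order decay: C = 0.901·exp(−0.074·1.519) = 0.901·0.8937 = 0.8052 g/m³.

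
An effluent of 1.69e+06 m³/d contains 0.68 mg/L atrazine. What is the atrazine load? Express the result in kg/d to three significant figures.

1150 kg/d

1.69e+06 m³/d = 19.56 m³/s.
Mass flux = Q·C = 19.56 m³/s × 0.68 g/m³ = 13.3 g/s.
= 13.3 g/s × 86.4 = 1149 kg/d.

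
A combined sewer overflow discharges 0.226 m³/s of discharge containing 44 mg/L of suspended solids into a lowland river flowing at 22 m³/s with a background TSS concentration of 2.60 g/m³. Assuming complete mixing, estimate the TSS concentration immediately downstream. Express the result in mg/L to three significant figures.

3.02 mg/L

By mass balance at complete mixing, C = (0.226·44 + 22·2.6) / (0.226 + 22) = 67.14/22.23 = 3.021 mg/L.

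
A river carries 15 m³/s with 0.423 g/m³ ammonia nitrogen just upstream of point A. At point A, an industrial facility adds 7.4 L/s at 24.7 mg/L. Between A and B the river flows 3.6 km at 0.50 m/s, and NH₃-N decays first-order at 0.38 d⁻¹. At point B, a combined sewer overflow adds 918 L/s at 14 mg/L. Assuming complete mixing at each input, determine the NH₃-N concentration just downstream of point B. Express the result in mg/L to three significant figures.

1.20 mg/L

7.4 L/s = 0.0074 m³/s.
After input A: C = (15·0.423 + 0.0074·24.7) / 15.01 = 0.435 mg/L.
Over the 3.6 km reach to input B (t = 7200 s = 0.08333 d), decay gives C = 0.435·exp(−0.38·0.08333) = 0.4214 mg/L.
918 L/s = 0.918 m³/s.
After input B: C = (15.01·0.4214 + 0.918·14) / 15.93 = 1.204 mg/L.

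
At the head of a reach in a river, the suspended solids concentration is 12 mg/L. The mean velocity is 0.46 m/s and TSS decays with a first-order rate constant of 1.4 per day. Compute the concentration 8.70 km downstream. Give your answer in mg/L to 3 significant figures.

Travel time t = 8.70 km / 0.46 m/s = 8700/0.46 = 1.891e+04 s = 0.2189 d.
First-order decay: C = 12·exp(−1.4·0.2189) = 12·0.736 = 8.833 mg/L.

8.83 mg/L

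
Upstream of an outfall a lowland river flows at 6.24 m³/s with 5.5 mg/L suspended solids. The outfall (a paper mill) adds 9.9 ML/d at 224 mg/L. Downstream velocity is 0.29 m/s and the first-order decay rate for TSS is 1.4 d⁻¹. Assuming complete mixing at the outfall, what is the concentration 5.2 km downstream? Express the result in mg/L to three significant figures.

7.06 mg/L

9.9 ML/d = 0.1146 m³/s.
After complete mixing, C₀ = (0.1146·224 + 6.24·5.5) / 6.355 = 9.44 mg/L.
Travel time t = 5200 m / 0.29 m/s = 1.793e+04 s = 0.2075 d.
C = 9.44·exp(−1.4·0.2075) = 9.44·0.7479 = 7.06 mg/L.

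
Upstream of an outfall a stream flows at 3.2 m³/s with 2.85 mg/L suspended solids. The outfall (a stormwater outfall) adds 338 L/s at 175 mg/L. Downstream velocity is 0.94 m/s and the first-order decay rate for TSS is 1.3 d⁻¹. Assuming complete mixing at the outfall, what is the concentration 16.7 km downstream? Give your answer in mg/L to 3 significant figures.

14.8 mg/L

338 L/s = 0.338 m³/s.
After complete mixing, C₀ = (0.338·175 + 3.2·2.85) / 3.538 = 19.3 mg/L.
Travel time t = 1.67e+04 m / 0.94 m/s = 1.777e+04 s = 0.2056 d.
C = 19.3·exp(−1.3·0.2056) = 19.3·0.7654 = 14.77 mg/L.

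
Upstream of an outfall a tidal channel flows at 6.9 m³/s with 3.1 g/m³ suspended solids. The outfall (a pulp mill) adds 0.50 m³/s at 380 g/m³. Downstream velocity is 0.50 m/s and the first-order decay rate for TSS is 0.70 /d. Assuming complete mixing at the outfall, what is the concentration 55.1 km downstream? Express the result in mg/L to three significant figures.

11.7 mg/L

After complete mixing, C₀ = (0.5·380 + 6.9·3.1) / 7.4 = 28.57 mg/L.
Travel time t = 5.51e+04 m / 0.50 m/s = 1.102e+05 s = 1.275 d.
C = 28.57·exp(−0.70·1.275) = 28.57·0.4095 = 11.7 mg/L.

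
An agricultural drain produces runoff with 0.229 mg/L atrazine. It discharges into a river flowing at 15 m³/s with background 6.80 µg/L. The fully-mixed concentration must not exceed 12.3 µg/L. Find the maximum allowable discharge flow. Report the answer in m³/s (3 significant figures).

6.80 µg/L = 0.0068 mg/L.
12.3 µg/L = 0.0123 mg/L.
Mass balance at complete mixing: C_std·(Q_w + Q_r) = Q_w·C_e + Q_r·C_b.
Rearranging, Q_w = Q_r·(C_std − C_b)/(C_e − C_std) = 15·(0.0123 − 0.0068) / (0.229 − 0.0123) = 0.3807 m³/s.

0.381 m³/s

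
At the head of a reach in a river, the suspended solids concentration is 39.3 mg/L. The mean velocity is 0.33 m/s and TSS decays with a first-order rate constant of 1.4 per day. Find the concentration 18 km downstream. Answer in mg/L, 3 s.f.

Travel time t = 18 km / 0.33 m/s = 1.8e+04/0.33 = 5.455e+04 s = 0.6313 d.
First-order decay: C = 39.3·exp(−1.4·0.6313) = 39.3·0.4132 = 16.24 mg/L.

16.2 mg/L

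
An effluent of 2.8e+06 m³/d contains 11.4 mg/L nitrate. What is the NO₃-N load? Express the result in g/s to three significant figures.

369 g/s

2.8e+06 m³/d = 32.41 m³/s.
Mass flux = Q·C = 32.41 m³/s × 11.4 g/m³ = 369.4 g/s.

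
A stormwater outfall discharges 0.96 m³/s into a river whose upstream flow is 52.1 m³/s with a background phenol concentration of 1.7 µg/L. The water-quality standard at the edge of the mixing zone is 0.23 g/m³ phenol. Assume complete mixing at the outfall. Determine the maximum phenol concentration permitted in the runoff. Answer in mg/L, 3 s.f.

1.7 µg/L = 0.0017 mg/L.
Mass balance: 0.23·53.06 = 0.96·Cₑ + 52.1·0.0017.
Cₑ = (12.2 − 0.08857) / 0.96 = 12.62 mg/L.

12.6 mg/L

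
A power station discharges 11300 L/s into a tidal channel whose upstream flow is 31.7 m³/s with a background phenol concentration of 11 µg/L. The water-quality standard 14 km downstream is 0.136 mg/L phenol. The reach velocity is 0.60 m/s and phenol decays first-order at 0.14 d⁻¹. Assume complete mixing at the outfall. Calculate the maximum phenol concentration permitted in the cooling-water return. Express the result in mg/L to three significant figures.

11300 L/s = 11.3 m³/s.
11 µg/L = 0.011 mg/L.
Travel time to the compliance point: t = 1.4e+04/0.60 = 2.333e+04 s = 0.2701 d; decay factor exp(−0.14·0.2701) = 0.9629.
So the concentration just after mixing may be at most 0.136/0.9629 = 0.1412 mg/L.
Mass balance: 0.1412·43 = 11.3·Cₑ + 31.7·0.011.
Cₑ = (6.073 − 0.3487) / 11.3 = 0.5066 mg/L.

0.507 mg/L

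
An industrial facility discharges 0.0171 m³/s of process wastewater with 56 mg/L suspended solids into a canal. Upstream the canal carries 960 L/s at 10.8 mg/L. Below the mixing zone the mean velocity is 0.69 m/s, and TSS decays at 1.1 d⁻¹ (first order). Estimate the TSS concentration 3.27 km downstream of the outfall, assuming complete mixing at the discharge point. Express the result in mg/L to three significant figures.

960 L/s = 0.96 m³/s.
After complete mixing, C₀ = (0.0171·56 + 0.96·10.8) / 0.9771 = 11.59 mg/L.
Travel time t = 3270 m / 0.69 m/s = 4739 s = 0.05485 d.
C = 11.59·exp(−1.1·0.05485) = 11.59·0.9414 = 10.91 mg/L.

10.9 mg/L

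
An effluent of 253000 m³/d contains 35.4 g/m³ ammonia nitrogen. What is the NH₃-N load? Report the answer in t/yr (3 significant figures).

3270 t/yr

253000 m³/d = 2.928 m³/s.
Mass flux = Q·C = 2.928 m³/s × 35.4 g/m³ = 103.7 g/s.
= 103.7 g/s × 31.56 = 3271 t/yr.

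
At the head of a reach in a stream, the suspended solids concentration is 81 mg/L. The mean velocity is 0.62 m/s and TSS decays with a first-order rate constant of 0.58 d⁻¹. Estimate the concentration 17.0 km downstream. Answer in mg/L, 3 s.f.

Travel time t = 17.0 km / 0.62 m/s = 1.7e+04/0.62 = 2.742e+04 s = 0.3174 d.
First-order decay: C = 81·exp(−0.58·0.3174) = 81·0.8319 = 67.38 mg/L.

67.4 mg/L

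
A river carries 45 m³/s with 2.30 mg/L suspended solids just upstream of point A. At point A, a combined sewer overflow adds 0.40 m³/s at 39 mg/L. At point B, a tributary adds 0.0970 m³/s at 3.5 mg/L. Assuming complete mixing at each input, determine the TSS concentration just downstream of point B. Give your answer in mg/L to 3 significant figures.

2.63 mg/L

After input A: C = (45·2.3 + 0.4·39) / 45.4 = 2.623 mg/L.
After input B: C = (45.4·2.623 + 0.097·3.5) / 45.5 = 2.625 mg/L.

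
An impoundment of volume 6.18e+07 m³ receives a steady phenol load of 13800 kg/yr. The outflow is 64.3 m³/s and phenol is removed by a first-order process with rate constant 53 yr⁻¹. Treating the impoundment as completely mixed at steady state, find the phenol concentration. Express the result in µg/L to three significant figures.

2.60 µg/L

Outflow Q = 64.3 m³/s × 3.156e+07 s/yr = 2.029e+09 m³/yr.
Steady-state CSTR mass balance: W = Q·C + k·V·C, so C = W/(Q + kV).
Q + kV = 2.029e+09 + 53·6.18e+07 = 5.305e+09 m³/yr.
C = 13800/5.305e+09 = 2.602e-06 kg/m³ = 0.002602 mg/L = 2.602 µg/L.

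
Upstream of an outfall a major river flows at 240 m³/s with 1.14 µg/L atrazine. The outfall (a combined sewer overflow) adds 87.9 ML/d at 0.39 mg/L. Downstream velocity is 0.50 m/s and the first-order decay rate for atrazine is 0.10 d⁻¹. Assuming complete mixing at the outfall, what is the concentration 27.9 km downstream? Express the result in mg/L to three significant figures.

87.9 ML/d = 1.017 m³/s.
1.14 µg/L = 0.00114 mg/L.
After complete mixing, C₀ = (1.017·0.39 + 240·0.00114) / 241 = 0.002781 mg/L.
Travel time t = 2.79e+04 m / 0.50 m/s = 5.58e+04 s = 0.6458 d.
C = 0.002781·exp(−0.10·0.6458) = 0.002781·0.9375 = 0.002607 mg/L.

0.00261 mg/L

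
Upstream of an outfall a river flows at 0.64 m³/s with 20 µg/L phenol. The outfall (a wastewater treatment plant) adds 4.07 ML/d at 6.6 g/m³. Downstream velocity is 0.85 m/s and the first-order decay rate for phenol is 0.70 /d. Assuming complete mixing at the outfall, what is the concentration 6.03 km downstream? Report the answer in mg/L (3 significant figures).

0.445 mg/L

4.07 ML/d = 0.04711 m³/s.
20 µg/L = 0.02 mg/L.
After complete mixing, C₀ = (0.04711·6.6 + 0.64·0.02) / 0.6871 = 0.4711 mg/L.
Travel time t = 6030 m / 0.85 m/s = 7094 s = 0.08211 d.
C = 0.4711·exp(−0.70·0.08211) = 0.4711·0.9441 = 0.4448 mg/L.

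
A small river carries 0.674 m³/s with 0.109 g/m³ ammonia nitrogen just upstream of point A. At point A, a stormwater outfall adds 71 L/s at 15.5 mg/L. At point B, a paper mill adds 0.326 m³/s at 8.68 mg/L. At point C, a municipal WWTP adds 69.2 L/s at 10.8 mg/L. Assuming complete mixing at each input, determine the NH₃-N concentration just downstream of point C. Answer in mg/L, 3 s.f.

71 L/s = 0.071 m³/s.
After input A: C = (0.674·0.109 + 0.071·15.5) / 0.745 = 1.576 mg/L.
After input B: C = (0.745·1.576 + 0.326·8.68) / 1.071 = 3.738 mg/L.
69.2 L/s = 0.0692 m³/s.
After input C: C = (1.071·3.738 + 0.0692·10.8) / 1.14 = 4.167 mg/L.

4.17 mg/L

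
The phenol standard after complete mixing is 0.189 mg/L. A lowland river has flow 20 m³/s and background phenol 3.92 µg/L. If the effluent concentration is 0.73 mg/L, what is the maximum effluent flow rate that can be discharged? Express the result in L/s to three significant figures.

6840 L/s

3.92 µg/L = 0.00392 mg/L.
Mass balance at complete mixing: C_std·(Q_w + Q_r) = Q_w·C_e + Q_r·C_b.
Rearranging, Q_w = Q_r·(C_std − C_b)/(C_e − C_std) = 20·(0.189 − 0.00392) / (0.73 − 0.189) = 6.842 m³/s.
= 6842 L/s.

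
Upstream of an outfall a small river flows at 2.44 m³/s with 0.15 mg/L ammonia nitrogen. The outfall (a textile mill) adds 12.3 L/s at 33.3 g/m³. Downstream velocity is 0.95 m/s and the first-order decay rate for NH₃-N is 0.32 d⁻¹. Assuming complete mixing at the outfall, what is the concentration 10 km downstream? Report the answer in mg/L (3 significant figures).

12.3 L/s = 0.0123 m³/s.
After complete mixing, C₀ = (0.0123·33.3 + 2.44·0.15) / 2.452 = 0.3163 mg/L.
Travel time t = 1e+04 m / 0.95 m/s = 1.053e+04 s = 0.1218 d.
C = 0.3163·exp(−0.32·0.1218) = 0.3163·0.9618 = 0.3042 mg/L.

0.304 mg/L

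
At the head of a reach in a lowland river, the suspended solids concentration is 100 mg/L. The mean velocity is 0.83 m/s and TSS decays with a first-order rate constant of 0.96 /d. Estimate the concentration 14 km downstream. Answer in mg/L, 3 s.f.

82.9 mg/L

Travel time t = 14 km / 0.83 m/s = 1.4e+04/0.83 = 1.687e+04 s = 0.1952 d.
First-order decay: C = 100·exp(−0.96·0.1952) = 100·0.8291 = 82.91 mg/L.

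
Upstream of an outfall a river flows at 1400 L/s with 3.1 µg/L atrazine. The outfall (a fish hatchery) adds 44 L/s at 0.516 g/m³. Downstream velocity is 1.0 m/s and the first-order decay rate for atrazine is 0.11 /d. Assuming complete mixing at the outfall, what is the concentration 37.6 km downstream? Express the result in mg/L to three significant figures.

0.0179 mg/L

44 L/s = 0.044 m³/s.
1400 L/s = 1.4 m³/s.
3.1 µg/L = 0.0031 mg/L.
After complete mixing, C₀ = (0.044·0.516 + 1.4·0.0031) / 1.444 = 0.01873 mg/L.
Travel time t = 3.76e+04 m / 1.0 m/s = 3.76e+04 s = 0.4352 d.
C = 0.01873·exp(−0.11·0.4352) = 0.01873·0.9533 = 0.01785 mg/L.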